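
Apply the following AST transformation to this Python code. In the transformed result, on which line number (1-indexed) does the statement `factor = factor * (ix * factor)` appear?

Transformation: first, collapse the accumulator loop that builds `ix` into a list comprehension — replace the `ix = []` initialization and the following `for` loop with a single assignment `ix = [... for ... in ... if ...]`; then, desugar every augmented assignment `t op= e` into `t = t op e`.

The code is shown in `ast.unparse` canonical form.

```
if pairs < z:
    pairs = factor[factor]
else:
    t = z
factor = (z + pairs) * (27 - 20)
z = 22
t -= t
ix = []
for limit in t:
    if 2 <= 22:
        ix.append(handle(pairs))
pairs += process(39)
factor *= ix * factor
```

10

Transformed code:
if pairs < z:
    pairs = factor[factor]
else:
    t = z
factor = (z + pairs) * (27 - 20)
z = 22
t = t - t
ix = [handle(pairs) for limit in t if 2 <= 22]
pairs = pairs + process(39)
factor = factor * (ix * factor)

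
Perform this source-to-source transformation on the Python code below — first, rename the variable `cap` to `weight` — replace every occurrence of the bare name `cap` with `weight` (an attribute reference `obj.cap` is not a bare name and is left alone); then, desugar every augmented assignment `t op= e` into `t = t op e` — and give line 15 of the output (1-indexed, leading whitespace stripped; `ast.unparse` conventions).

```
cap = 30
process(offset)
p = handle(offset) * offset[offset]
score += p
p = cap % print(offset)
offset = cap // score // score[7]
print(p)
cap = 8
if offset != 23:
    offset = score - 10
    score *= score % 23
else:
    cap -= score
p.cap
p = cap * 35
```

p = weight * 35

Transformed code:
weight = 30
process(offset)
p = handle(offset) * offset[offset]
score = score + p
p = weight % print(offset)
offset = weight // score // score[7]
print(p)
weight = 8
if offset != 23:
    offset = score - 10
    score = score * (score % 23)
else:
    weight = weight - score
p.cap
p = weight * 35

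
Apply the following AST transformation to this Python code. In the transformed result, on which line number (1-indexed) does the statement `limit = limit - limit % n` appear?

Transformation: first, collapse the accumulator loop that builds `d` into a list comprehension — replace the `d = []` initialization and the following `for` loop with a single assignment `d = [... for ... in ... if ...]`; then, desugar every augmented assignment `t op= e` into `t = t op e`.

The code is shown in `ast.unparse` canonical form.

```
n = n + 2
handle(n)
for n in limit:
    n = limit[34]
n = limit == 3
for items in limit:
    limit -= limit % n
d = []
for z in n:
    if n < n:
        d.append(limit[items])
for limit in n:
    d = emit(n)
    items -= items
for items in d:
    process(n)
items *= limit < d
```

7

Transformed code:
n = n + 2
handle(n)
for n in limit:
    n = limit[34]
n = limit == 3
for items in limit:
    limit = limit - limit % n
d = [limit[items] for z in n if n < n]
for limit in n:
    d = emit(n)
    items = items - items
for items in d:
    process(n)
items = items * (limit < d)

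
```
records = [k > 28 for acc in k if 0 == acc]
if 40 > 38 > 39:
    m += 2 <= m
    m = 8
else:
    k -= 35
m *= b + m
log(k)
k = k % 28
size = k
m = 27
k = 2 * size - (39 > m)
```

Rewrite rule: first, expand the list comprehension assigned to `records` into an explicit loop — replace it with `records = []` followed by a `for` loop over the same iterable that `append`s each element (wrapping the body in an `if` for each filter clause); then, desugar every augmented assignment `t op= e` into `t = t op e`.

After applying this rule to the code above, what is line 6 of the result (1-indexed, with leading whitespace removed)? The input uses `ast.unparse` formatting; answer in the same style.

m = m + (2 <= m)

Transformed code:
records = []
for acc in k:
    if 0 == acc:
        records.append(k > 28)
if 40 > 38 > 39:
    m = m + (2 <= m)
    m = 8
else:
    k = k - 35
m = m * (b + m)
log(k)
k = k % 28
size = k
m = 27
k = 2 * size - (39 > m)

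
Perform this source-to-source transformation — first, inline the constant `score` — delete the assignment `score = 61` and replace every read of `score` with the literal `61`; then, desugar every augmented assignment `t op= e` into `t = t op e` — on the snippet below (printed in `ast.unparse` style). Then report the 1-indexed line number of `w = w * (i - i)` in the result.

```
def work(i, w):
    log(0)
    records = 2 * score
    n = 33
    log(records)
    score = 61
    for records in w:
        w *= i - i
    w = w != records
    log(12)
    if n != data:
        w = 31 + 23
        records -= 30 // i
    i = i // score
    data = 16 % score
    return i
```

Transformed code:
def work(i, w):
    log(0)
    records = 2 * 61
    n = 33
    log(records)
    for records in w:
        w = w * (i - i)
    w = w != records
    log(12)
    if n != data:
        w = 31 + 23
        records = records - 30 // i
    i = i // 61
    data = 16 % 61
    return i

7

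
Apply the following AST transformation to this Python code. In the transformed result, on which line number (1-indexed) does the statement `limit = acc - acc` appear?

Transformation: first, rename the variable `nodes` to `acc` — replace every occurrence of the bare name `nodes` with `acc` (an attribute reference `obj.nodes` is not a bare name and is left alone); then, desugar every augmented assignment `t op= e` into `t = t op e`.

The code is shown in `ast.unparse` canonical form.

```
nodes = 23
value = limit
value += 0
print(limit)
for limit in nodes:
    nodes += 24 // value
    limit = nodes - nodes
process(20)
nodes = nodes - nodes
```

Transformed code:
acc = 23
value = limit
value = value + 0
print(limit)
for limit in acc:
    acc = acc + 24 // value
    limit = acc - acc
process(20)
acc = acc - acc

7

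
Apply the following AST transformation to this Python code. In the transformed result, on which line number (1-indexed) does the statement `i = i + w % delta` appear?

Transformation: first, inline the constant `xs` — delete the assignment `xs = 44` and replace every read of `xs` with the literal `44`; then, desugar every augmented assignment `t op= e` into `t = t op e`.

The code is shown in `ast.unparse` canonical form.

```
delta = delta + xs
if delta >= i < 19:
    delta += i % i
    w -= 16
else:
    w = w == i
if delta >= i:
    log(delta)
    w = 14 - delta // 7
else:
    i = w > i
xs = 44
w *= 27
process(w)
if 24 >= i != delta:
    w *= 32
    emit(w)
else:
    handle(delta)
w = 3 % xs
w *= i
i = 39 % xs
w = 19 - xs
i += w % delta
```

23

Transformed code:
delta = delta + 44
if delta >= i < 19:
    delta = delta + i % i
    w = w - 16
else:
    w = w == i
if delta >= i:
    log(delta)
    w = 14 - delta // 7
else:
    i = w > i
w = w * 27
process(w)
if 24 >= i != delta:
    w = w * 32
    emit(w)
else:
    handle(delta)
w = 3 % 44
w = w * i
i = 39 % 44
w = 19 - 44
i = i + w % delta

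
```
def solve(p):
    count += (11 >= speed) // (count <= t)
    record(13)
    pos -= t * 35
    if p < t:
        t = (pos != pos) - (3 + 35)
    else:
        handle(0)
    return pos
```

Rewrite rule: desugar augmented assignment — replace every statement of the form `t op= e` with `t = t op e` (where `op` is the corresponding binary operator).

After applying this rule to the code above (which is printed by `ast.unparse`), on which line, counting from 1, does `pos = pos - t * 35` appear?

Transformed code:
def solve(p):
    count = count + (11 >= speed) // (count <= t)
    record(13)
    pos = pos - t * 35
    if p < t:
        t = (pos != pos) - (3 + 35)
    else:
        handle(0)
    return pos

4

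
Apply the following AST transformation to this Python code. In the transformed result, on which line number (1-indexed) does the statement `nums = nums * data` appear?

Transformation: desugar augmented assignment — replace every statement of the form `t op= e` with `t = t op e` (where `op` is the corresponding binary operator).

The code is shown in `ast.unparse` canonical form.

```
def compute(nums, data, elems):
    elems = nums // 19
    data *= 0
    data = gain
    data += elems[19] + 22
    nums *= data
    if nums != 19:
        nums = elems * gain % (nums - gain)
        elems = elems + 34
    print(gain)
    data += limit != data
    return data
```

6

Transformed code:
def compute(nums, data, elems):
    elems = nums // 19
    data = data * 0
    data = gain
    data = data + (elems[19] + 22)
    nums = nums * data
    if nums != 19:
        nums = elems * gain % (nums - gain)
        elems = elems + 34
    print(gain)
    data = data + (limit != data)
    return data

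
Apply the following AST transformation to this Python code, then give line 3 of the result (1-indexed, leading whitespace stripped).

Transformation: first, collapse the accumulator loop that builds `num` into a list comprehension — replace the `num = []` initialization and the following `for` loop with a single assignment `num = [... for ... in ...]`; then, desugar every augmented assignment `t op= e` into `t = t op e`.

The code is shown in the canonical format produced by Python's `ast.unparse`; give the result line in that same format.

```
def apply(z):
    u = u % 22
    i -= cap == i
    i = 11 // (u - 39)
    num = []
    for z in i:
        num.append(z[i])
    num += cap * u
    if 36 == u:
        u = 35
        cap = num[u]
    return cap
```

i = i - (cap == i)

Transformed code:
def apply(z):
    u = u % 22
    i = i - (cap == i)
    i = 11 // (u - 39)
    num = [z[i] for z in i]
    num = num + cap * u
    if 36 == u:
        u = 35
        cap = num[u]
    return cap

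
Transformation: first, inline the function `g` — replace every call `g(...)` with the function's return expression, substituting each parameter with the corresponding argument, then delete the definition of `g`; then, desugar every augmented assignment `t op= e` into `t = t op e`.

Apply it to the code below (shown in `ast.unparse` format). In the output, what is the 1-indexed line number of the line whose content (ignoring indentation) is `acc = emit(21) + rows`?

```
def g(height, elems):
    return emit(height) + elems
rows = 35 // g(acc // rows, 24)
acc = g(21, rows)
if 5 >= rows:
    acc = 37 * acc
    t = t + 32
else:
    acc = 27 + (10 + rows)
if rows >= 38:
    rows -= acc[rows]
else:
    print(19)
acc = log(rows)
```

2

Transformed code:
rows = 35 // (emit(acc // rows) + 24)
acc = emit(21) + rows
if 5 >= rows:
    acc = 37 * acc
    t = t + 32
else:
    acc = 27 + (10 + rows)
if rows >= 38:
    rows = rows - acc[rows]
else:
    print(19)
acc = log(rows)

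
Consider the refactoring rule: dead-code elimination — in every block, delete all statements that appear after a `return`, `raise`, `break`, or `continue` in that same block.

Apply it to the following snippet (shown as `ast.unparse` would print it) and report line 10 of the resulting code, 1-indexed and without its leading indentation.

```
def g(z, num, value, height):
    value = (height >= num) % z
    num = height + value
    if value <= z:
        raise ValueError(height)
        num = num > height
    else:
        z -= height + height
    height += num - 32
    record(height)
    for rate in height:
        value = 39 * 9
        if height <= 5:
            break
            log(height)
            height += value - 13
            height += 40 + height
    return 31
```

for rate in height:

Transformed code:
def g(z, num, value, height):
    value = (height >= num) % z
    num = height + value
    if value <= z:
        raise ValueError(height)
    else:
        z -= height + height
    height += num - 32
    record(height)
    for rate in height:
        value = 39 * 9
        if height <= 5:
            break
    return 31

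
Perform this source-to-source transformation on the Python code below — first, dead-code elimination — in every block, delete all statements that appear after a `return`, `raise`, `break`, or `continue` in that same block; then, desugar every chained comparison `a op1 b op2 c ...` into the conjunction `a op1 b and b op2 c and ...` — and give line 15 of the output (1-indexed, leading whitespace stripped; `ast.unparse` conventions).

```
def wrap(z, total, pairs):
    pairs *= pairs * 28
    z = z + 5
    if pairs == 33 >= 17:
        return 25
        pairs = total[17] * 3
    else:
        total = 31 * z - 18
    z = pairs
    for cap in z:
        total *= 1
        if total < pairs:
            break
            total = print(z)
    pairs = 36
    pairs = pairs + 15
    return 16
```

Transformed code:
def wrap(z, total, pairs):
    pairs *= pairs * 28
    z = z + 5
    if pairs == 33 and 33 >= 17:
        return 25
    else:
        total = 31 * z - 18
    z = pairs
    for cap in z:
        total *= 1
        if total < pairs:
            break
    pairs = 36
    pairs = pairs + 15
    return 16

return 16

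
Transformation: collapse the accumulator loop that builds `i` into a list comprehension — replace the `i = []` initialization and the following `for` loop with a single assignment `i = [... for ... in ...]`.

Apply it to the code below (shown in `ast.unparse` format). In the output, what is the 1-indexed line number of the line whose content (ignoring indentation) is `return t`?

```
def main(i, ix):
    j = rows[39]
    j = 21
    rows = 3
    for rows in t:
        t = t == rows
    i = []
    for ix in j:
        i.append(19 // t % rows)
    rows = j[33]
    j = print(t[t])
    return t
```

Transformed code:
def main(i, ix):
    j = rows[39]
    j = 21
    rows = 3
    for rows in t:
        t = t == rows
    i = [19 // t % rows for ix in j]
    rows = j[33]
    j = print(t[t])
    return t

10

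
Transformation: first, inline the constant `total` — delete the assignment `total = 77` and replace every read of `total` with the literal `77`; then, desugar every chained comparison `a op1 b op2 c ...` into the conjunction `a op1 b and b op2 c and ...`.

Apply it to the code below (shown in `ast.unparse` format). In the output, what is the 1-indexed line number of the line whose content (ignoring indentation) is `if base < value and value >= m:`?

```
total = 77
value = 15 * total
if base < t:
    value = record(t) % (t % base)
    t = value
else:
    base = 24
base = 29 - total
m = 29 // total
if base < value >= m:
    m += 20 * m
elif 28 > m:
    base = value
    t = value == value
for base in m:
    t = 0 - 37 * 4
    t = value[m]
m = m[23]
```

9

Transformed code:
value = 15 * 77
if base < t:
    value = record(t) % (t % base)
    t = value
else:
    base = 24
base = 29 - 77
m = 29 // 77
if base < value and value >= m:
    m += 20 * m
elif 28 > m:
    base = value
    t = value == value
for base in m:
    t = 0 - 37 * 4
    t = value[m]
m = m[23]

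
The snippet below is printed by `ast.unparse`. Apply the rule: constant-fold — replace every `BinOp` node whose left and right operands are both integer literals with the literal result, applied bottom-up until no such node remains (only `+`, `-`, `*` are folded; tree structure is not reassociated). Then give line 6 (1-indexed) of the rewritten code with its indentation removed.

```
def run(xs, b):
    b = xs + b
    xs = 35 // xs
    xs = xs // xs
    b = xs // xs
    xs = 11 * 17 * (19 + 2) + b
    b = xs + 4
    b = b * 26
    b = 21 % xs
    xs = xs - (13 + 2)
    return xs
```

Transformed code:
def run(xs, b):
    b = xs + b
    xs = 35 // xs
    xs = xs // xs
    b = xs // xs
    xs = 3927 + b
    b = xs + 4
    b = b * 26
    b = 21 % xs
    xs = xs - 15
    return xs

xs = 3927 + b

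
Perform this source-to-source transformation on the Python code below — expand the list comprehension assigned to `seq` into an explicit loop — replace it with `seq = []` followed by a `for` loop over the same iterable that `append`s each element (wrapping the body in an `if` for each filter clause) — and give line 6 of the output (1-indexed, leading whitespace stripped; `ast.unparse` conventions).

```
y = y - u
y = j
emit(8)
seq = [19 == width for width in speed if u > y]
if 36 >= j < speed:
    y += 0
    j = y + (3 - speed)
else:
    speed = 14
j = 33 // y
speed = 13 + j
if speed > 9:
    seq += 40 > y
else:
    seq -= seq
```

if u > y:

Transformed code:
y = y - u
y = j
emit(8)
seq = []
for width in speed:
    if u > y:
        seq.append(19 == width)
if 36 >= j < speed:
    y += 0
    j = y + (3 - speed)
else:
    speed = 14
j = 33 // y
speed = 13 + j
if speed > 9:
    seq += 40 > y
else:
    seq -= seq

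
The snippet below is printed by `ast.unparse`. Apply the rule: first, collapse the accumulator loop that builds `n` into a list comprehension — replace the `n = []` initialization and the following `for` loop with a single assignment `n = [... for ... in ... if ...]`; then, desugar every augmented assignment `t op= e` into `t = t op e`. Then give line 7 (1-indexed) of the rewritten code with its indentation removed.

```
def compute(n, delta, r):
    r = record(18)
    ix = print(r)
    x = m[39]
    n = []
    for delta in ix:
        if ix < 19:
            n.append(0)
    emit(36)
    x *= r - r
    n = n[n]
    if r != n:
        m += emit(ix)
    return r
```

x = x * (r - r)

Transformed code:
def compute(n, delta, r):
    r = record(18)
    ix = print(r)
    x = m[39]
    n = [0 for delta in ix if ix < 19]
    emit(36)
    x = x * (r - r)
    n = n[n]
    if r != n:
        m = m + emit(ix)
    return r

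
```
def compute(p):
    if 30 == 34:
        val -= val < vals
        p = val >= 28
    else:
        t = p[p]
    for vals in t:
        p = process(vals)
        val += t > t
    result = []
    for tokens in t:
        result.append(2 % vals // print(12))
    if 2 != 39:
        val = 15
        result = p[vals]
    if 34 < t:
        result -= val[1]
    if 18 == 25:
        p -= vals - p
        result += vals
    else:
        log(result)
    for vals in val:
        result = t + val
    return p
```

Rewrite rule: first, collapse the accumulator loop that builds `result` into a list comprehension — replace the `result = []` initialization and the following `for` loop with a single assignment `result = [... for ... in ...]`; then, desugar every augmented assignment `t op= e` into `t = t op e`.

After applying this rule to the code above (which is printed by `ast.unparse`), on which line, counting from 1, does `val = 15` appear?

12

Transformed code:
def compute(p):
    if 30 == 34:
        val = val - (val < vals)
        p = val >= 28
    else:
        t = p[p]
    for vals in t:
        p = process(vals)
        val = val + (t > t)
    result = [2 % vals // print(12) for tokens in t]
    if 2 != 39:
        val = 15
        result = p[vals]
    if 34 < t:
        result = result - val[1]
    if 18 == 25:
        p = p - (vals - p)
        result = result + vals
    else:
        log(result)
    for vals in val:
        result = t + val
    return p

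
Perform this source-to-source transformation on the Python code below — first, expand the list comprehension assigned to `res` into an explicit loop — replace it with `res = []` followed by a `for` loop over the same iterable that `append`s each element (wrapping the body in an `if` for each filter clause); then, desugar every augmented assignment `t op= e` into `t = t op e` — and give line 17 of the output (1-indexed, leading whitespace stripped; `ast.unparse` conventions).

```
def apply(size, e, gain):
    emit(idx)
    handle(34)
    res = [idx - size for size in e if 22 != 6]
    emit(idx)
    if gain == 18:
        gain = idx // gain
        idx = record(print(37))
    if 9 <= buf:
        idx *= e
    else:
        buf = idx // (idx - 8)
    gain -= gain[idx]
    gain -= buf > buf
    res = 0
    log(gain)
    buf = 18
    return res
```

Transformed code:
def apply(size, e, gain):
    emit(idx)
    handle(34)
    res = []
    for size in e:
        if 22 != 6:
            res.append(idx - size)
    emit(idx)
    if gain == 18:
        gain = idx // gain
        idx = record(print(37))
    if 9 <= buf:
        idx = idx * e
    else:
        buf = idx // (idx - 8)
    gain = gain - gain[idx]
    gain = gain - (buf > buf)
    res = 0
    log(gain)
    buf = 18
    return res

gain = gain - (buf > buf)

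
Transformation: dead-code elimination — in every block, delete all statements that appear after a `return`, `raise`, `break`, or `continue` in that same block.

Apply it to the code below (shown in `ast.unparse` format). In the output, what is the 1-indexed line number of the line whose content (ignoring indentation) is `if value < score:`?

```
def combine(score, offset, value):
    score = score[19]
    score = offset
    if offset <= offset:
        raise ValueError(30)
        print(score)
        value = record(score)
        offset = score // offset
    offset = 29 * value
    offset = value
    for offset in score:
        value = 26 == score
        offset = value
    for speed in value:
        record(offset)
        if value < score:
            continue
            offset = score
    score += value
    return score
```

13

Transformed code:
def combine(score, offset, value):
    score = score[19]
    score = offset
    if offset <= offset:
        raise ValueError(30)
    offset = 29 * value
    offset = value
    for offset in score:
        value = 26 == score
        offset = value
    for speed in value:
        record(offset)
        if value < score:
            continue
    score += value
    return score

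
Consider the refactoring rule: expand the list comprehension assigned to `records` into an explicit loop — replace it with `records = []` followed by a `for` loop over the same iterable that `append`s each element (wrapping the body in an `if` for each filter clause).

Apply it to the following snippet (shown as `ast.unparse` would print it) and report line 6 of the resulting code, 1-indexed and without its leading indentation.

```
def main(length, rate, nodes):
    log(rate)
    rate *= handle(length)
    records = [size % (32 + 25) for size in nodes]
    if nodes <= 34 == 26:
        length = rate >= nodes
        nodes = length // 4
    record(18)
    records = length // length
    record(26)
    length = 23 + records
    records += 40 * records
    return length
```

records.append(size % (32 + 25))

Transformed code:
def main(length, rate, nodes):
    log(rate)
    rate *= handle(length)
    records = []
    for size in nodes:
        records.append(size % (32 + 25))
    if nodes <= 34 == 26:
        length = rate >= nodes
        nodes = length // 4
    record(18)
    records = length // length
    record(26)
    length = 23 + records
    records += 40 * records
    return length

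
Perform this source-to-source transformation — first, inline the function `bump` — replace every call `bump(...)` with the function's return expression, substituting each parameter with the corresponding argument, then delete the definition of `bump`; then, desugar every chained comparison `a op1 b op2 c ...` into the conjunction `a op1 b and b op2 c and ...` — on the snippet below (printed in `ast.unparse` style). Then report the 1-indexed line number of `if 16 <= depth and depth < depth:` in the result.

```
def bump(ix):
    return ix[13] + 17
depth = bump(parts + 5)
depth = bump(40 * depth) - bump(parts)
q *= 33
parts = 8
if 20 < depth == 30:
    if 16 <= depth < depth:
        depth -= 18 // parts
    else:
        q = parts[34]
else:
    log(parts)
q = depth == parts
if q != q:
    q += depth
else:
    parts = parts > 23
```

Transformed code:
depth = (parts + 5)[13] + 17
depth = (40 * depth)[13] + 17 - (parts[13] + 17)
q *= 33
parts = 8
if 20 < depth and depth == 30:
    if 16 <= depth and depth < depth:
        depth -= 18 // parts
    else:
        q = parts[34]
else:
    log(parts)
q = depth == parts
if q != q:
    q += depth
else:
    parts = parts > 23

6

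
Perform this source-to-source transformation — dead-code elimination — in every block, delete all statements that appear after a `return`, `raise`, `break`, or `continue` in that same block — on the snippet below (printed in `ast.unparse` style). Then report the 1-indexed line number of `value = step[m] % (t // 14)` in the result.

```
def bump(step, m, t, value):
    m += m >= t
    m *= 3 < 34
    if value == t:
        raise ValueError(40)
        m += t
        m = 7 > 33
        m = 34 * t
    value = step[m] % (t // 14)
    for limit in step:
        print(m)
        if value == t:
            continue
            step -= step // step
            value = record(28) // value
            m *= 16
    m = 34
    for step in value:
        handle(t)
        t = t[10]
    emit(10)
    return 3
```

6

Transformed code:
def bump(step, m, t, value):
    m += m >= t
    m *= 3 < 34
    if value == t:
        raise ValueError(40)
    value = step[m] % (t // 14)
    for limit in step:
        print(m)
        if value == t:
            continue
    m = 34
    for step in value:
        handle(t)
        t = t[10]
    emit(10)
    return 3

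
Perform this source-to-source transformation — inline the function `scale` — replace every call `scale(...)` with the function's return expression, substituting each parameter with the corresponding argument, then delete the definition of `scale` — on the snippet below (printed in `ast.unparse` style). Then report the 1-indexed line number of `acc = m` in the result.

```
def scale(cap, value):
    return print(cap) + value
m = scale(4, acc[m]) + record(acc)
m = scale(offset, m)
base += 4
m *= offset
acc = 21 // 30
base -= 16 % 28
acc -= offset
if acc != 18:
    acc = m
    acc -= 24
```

Transformed code:
m = print(4) + acc[m] + record(acc)
m = print(offset) + m
base += 4
m *= offset
acc = 21 // 30
base -= 16 % 28
acc -= offset
if acc != 18:
    acc = m
    acc -= 24

9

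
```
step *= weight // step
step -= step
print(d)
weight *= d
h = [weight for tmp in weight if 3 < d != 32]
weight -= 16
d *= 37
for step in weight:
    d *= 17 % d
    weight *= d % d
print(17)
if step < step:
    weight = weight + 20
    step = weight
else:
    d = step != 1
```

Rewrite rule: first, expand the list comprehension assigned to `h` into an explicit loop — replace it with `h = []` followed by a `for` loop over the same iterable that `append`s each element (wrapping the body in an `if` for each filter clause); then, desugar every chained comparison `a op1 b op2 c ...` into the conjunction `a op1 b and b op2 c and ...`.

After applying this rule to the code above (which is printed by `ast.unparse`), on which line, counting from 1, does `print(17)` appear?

14

Transformed code:
step *= weight // step
step -= step
print(d)
weight *= d
h = []
for tmp in weight:
    if 3 < d and d != 32:
        h.append(weight)
weight -= 16
d *= 37
for step in weight:
    d *= 17 % d
    weight *= d % d
print(17)
if step < step:
    weight = weight + 20
    step = weight
else:
    d = step != 1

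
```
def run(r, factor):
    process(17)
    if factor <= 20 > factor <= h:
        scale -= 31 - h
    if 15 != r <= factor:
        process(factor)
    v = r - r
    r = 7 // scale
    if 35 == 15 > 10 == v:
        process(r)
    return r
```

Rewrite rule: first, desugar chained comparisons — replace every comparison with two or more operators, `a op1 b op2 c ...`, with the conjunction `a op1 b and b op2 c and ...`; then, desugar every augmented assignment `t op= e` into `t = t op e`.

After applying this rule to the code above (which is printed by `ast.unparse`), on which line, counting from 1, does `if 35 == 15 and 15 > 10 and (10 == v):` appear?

9

Transformed code:
def run(r, factor):
    process(17)
    if factor <= 20 and 20 > factor and (factor <= h):
        scale = scale - (31 - h)
    if 15 != r and r <= factor:
        process(factor)
    v = r - r
    r = 7 // scale
    if 35 == 15 and 15 > 10 and (10 == v):
        process(r)
    return r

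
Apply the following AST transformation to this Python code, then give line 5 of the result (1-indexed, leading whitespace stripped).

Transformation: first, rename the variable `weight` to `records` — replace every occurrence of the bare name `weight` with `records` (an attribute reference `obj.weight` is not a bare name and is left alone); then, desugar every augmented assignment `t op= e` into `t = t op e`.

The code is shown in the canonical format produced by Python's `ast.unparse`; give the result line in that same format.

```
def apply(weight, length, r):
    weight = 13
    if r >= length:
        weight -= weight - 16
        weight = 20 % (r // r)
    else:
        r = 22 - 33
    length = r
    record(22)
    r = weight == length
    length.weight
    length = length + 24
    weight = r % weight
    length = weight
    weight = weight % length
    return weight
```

Transformed code:
def apply(records, length, r):
    records = 13
    if r >= length:
        records = records - (records - 16)
        records = 20 % (r // r)
    else:
        r = 22 - 33
    length = r
    record(22)
    r = records == length
    length.weight
    length = length + 24
    records = r % records
    length = records
    records = records % length
    return records

records = 20 % (r // r)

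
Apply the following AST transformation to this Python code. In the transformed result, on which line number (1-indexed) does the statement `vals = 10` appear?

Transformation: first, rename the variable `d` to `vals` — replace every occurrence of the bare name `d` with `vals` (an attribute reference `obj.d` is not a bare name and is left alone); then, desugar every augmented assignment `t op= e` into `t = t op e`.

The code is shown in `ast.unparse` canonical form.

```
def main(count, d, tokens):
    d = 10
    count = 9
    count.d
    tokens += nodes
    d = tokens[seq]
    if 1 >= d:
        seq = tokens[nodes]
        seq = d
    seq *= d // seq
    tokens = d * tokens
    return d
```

2

Transformed code:
def main(count, vals, tokens):
    vals = 10
    count = 9
    count.d
    tokens = tokens + nodes
    vals = tokens[seq]
    if 1 >= vals:
        seq = tokens[nodes]
        seq = vals
    seq = seq * (vals // seq)
    tokens = vals * tokens
    return vals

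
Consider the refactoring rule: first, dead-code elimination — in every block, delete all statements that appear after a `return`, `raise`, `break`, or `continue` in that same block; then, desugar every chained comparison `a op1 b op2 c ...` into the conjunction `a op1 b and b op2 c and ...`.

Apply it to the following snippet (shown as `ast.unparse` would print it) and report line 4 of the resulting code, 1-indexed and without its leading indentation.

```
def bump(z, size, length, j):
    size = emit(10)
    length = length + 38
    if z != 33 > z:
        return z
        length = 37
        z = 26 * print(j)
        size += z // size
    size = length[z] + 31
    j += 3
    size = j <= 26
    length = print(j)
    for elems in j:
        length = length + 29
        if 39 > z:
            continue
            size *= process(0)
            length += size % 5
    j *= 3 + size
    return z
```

Transformed code:
def bump(z, size, length, j):
    size = emit(10)
    length = length + 38
    if z != 33 and 33 > z:
        return z
    size = length[z] + 31
    j += 3
    size = j <= 26
    length = print(j)
    for elems in j:
        length = length + 29
        if 39 > z:
            continue
    j *= 3 + size
    return z

if z != 33 and 33 > z:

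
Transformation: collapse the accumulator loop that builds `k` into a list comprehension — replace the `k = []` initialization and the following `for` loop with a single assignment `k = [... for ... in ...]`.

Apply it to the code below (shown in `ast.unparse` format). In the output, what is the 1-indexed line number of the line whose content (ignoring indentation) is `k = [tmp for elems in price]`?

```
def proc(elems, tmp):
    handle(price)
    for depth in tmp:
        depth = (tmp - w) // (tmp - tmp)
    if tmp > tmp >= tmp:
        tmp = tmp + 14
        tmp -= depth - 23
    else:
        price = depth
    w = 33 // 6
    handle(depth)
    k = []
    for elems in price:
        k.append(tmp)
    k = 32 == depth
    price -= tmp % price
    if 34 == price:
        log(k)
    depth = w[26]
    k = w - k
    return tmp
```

Transformed code:
def proc(elems, tmp):
    handle(price)
    for depth in tmp:
        depth = (tmp - w) // (tmp - tmp)
    if tmp > tmp >= tmp:
        tmp = tmp + 14
        tmp -= depth - 23
    else:
        price = depth
    w = 33 // 6
    handle(depth)
    k = [tmp for elems in price]
    k = 32 == depth
    price -= tmp % price
    if 34 == price:
        log(k)
    depth = w[26]
    k = w - k
    return tmp

12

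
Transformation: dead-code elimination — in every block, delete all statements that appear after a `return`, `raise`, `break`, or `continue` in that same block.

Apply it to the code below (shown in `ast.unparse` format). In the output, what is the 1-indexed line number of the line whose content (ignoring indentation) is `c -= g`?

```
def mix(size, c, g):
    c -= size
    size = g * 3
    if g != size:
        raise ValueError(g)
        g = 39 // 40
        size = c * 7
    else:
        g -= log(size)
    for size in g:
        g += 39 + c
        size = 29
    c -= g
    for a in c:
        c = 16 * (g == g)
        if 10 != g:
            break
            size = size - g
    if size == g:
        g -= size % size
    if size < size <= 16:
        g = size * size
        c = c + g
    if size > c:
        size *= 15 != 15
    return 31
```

11

Transformed code:
def mix(size, c, g):
    c -= size
    size = g * 3
    if g != size:
        raise ValueError(g)
    else:
        g -= log(size)
    for size in g:
        g += 39 + c
        size = 29
    c -= g
    for a in c:
        c = 16 * (g == g)
        if 10 != g:
            break
    if size == g:
        g -= size % size
    if size < size <= 16:
        g = size * size
        c = c + g
    if size > c:
        size *= 15 != 15
    return 31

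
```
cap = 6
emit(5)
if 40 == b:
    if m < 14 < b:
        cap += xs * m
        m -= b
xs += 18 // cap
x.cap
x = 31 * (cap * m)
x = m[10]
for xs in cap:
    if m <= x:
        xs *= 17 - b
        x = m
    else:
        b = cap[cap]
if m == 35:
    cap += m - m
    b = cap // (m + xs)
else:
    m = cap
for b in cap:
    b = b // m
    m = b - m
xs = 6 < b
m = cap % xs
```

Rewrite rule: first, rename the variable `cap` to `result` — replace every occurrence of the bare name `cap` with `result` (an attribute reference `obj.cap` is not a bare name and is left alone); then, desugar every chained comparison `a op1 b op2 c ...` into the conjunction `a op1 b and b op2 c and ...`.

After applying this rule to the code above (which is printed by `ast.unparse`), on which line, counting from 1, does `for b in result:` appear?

Transformed code:
result = 6
emit(5)
if 40 == b:
    if m < 14 and 14 < b:
        result += xs * m
        m -= b
xs += 18 // result
x.cap
x = 31 * (result * m)
x = m[10]
for xs in result:
    if m <= x:
        xs *= 17 - b
        x = m
    else:
        b = result[result]
if m == 35:
    result += m - m
    b = result // (m + xs)
else:
    m = result
for b in result:
    b = b // m
    m = b - m
xs = 6 < b
m = result % xs

22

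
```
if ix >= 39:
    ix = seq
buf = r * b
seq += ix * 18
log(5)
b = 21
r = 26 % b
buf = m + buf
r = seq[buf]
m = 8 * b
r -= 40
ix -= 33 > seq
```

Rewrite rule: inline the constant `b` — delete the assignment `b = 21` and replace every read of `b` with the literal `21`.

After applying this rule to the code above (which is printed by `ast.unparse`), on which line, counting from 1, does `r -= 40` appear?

Transformed code:
if ix >= 39:
    ix = seq
buf = r * 21
seq += ix * 18
log(5)
r = 26 % 21
buf = m + buf
r = seq[buf]
m = 8 * 21
r -= 40
ix -= 33 > seq

10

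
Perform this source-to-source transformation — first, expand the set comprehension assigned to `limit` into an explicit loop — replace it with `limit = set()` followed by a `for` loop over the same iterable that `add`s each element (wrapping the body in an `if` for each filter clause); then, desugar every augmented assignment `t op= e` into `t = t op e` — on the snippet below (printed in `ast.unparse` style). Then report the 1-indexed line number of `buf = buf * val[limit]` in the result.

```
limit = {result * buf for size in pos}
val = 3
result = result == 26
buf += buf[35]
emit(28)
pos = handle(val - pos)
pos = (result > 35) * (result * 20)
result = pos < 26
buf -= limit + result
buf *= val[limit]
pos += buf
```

12

Transformed code:
limit = set()
for size in pos:
    limit.add(result * buf)
val = 3
result = result == 26
buf = buf + buf[35]
emit(28)
pos = handle(val - pos)
pos = (result > 35) * (result * 20)
result = pos < 26
buf = buf - (limit + result)
buf = buf * val[limit]
pos = pos + buf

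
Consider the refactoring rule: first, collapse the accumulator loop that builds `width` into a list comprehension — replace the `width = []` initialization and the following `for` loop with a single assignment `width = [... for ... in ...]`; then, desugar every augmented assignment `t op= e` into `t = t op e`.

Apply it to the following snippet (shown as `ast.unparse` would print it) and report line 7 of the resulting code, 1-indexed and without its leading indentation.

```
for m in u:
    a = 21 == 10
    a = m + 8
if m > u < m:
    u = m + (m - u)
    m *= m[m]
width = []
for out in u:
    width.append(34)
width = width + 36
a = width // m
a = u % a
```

Transformed code:
for m in u:
    a = 21 == 10
    a = m + 8
if m > u < m:
    u = m + (m - u)
    m = m * m[m]
width = [34 for out in u]
width = width + 36
a = width // m
a = u % a

width = [34 for out in u]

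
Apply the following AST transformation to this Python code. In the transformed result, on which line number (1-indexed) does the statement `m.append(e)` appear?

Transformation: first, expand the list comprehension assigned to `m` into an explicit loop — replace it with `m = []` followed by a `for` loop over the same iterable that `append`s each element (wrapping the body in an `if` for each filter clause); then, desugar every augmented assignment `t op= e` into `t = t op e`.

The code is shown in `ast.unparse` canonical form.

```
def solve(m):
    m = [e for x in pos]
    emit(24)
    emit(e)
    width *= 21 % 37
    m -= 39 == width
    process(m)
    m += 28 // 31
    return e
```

4

Transformed code:
def solve(m):
    m = []
    for x in pos:
        m.append(e)
    emit(24)
    emit(e)
    width = width * (21 % 37)
    m = m - (39 == width)
    process(m)
    m = m + 28 // 31
    return e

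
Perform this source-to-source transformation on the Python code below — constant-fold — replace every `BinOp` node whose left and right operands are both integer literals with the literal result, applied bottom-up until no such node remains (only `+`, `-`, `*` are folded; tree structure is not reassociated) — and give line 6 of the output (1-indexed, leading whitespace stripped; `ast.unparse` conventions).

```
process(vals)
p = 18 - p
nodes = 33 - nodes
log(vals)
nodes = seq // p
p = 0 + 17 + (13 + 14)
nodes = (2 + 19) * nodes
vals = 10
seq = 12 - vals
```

Transformed code:
process(vals)
p = 18 - p
nodes = 33 - nodes
log(vals)
nodes = seq // p
p = 44
nodes = 21 * nodes
vals = 10
seq = 12 - vals

p = 44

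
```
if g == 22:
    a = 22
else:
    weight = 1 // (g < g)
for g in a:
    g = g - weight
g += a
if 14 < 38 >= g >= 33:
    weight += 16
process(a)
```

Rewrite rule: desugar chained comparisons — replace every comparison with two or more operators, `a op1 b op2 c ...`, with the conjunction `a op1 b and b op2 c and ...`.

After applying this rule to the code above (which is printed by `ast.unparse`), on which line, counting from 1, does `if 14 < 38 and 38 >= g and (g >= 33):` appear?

8

Transformed code:
if g == 22:
    a = 22
else:
    weight = 1 // (g < g)
for g in a:
    g = g - weight
g += a
if 14 < 38 and 38 >= g and (g >= 33):
    weight += 16
process(a)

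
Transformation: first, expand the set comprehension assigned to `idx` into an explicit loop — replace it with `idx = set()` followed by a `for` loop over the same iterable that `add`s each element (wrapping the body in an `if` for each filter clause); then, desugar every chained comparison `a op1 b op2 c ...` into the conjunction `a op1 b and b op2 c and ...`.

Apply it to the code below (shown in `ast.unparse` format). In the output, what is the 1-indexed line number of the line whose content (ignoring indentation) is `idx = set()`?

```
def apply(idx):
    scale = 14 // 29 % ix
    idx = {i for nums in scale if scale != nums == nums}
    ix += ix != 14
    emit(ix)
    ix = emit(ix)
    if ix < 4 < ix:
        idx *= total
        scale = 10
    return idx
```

Transformed code:
def apply(idx):
    scale = 14 // 29 % ix
    idx = set()
    for nums in scale:
        if scale != nums and nums == nums:
            idx.add(i)
    ix += ix != 14
    emit(ix)
    ix = emit(ix)
    if ix < 4 and 4 < ix:
        idx *= total
        scale = 10
    return idx

3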